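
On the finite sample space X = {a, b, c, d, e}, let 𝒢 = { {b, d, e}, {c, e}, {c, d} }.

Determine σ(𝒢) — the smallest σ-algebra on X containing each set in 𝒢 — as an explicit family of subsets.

Answer: σ(𝒢) = { {}, {a}, {b}, {c}, {d}, {e}, {a, b}, {a, c}, {a, d}, {a, e}, {b, c}, {b, d}, {b, e}, {c, d}, {c, e}, {d, e}, {a, b, c}, {a, b, d}, {a, b, e}, {a, c, d}, {a, c, e}, {a, d, e}, {b, c, d}, {b, c, e}, {b, d, e}, {c, d, e}, {a, b, c, d}, {a, b, c, e}, {a, b, d, e}, {a, c, d, e}, {b, c, d, e}, X }

Working:
Start: 𝒢 ∪ {∅, X} = { {}, {c, d}, {c, e}, {b, d, e}, X }.
Iteration 1: 5 new —
  {a, c}  = {b, d, e}ᶜ
  {a, b, d}  = {c, e}ᶜ
  {a, b, e}  = {c, d}ᶜ
  {c, d, e}  = {c, d} ∪ {c, e}
  {b, c, d, e}  = {c, d} ∪ {b, d, e}
  [10 total]
Iteration 2 (8 new):
  {a}  = {b, c, d, e}ᶜ
  {a, b}  = {c, d, e}ᶜ
  {a, c, d}  = {c, d} ∪ {a, c}
  {a, c, e}  = {a, c} ∪ {c, e}
  {a, b, c, d}  = {c, d} ∪ {a, b, d}
  {a, b, c, e}  = {a, b, e} ∪ {a, c}
  {a, b, d, e}  = {a, b, d} ∪ {a, b, e}
  {a, c, d, e}  = {c, d, e} ∪ {a, c}
  [18 total]
Iteration 3. New:
  {b}  = {a, c, d, e}ᶜ
  {c}  = {a, b, d, e}ᶜ
  {d}  = {a, b, c, e}ᶜ
  {e}  = {a, b, c, d}ᶜ
  {b, d}  = {a, c, e}ᶜ
  {b, e}  = {a, c, d}ᶜ
  {a, b, c}  = {a, b} ∪ {a, c}
  [25 total]
Iteration 4 (6 new):
  {a, d}  = {d} ∪ {a}
  {a, e}  = {e} ∪ {a}
  {b, c}  = {b} ∪ {c}
  {d, e}  = {a, b, c}ᶜ
  {b, c, d}  = {c, d} ∪ {b}
  {b, c, e}  = {b, e} ∪ {c}
  [31 total]
Iteration 5 adds 1:
  {a, d, e}  = {b, c}ᶜ
  [32 total]
After Iteration 6 the family is unchanged; done.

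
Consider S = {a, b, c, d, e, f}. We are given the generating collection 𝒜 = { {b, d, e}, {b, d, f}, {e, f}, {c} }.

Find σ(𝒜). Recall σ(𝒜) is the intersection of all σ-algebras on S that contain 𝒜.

Begin from { {}, {c}, {e, f}, {b, d, e}, {b, d, f}, S } (that is, 𝒜 plus ∅ and S).
Round 1 adds 8:
  {a, c, e}  = ᶜ of {b, d, f}
  {a, c, f}  = ᶜ of {b, d, e}
  {c, e, f}  = {c} ∪ {e, f}
  {a, b, c, d}  = ᶜ of {e, f}
  {b, c, d, e}  = {c} ∪ {b, d, e}
  {b, c, d, f}  = {b, d, f} ∪ {c}
  {b, d, e, f}  = {b, d, f} ∪ {e, f}
  {a, b, d, e, f}  = ᶜ of {c}
Round 2 (8 new):
  {a, c}  = ᶜ of {b, d, e, f}
  {a, e}  = ᶜ of {b, c, d, f}
  {a, f}  = ᶜ of {b, c, d, e}
  {a, b, d}  = ᶜ of {c, e, f}
  {a, c, e, f}  = {e, f} ∪ {a, c, f}
  {a, b, c, d, e}  = {a, c, e} ∪ {b, c, d, e}
  {a, b, c, d, f}  = {b, d, f} ∪ {a, c, f}
  {b, c, d, e, f}  = {b, d, f} ∪ {b, c, d, e}
Round 3: 7 new —
  {a}  = ᶜ of {b, c, d, e, f}
  {e}  = ᶜ of {a, b, c, d, f}
  {f}  = ᶜ of {a, b, c, d, e}
  {b, d}  = ᶜ of {a, c, e, f}
  {a, e, f}  = {e, f} ∪ {a, f}
  {a, b, d, e}  = {a, e} ∪ {b, d, e}
  {a, b, d, f}  = {b, d, f} ∪ {a, f}
Round 4 (3 new):
  {c, e}  = ᶜ of {a, b, d, f}
  {c, f}  = ᶜ of {a, b, d, e}
  {b, c, d}  = ᶜ of {a, e, f}
Round 5: stable.

σ(𝒜) = { {}, {a}, {c}, {e}, {f}, {a, c}, {a, e}, {a, f}, {b, d}, {c, e}, {c, f}, {e, f}, {a, b, d}, {a, c, e}, {a, c, f}, {a, e, f}, {b, c, d}, {b, d, e}, {b, d, f}, {c, e, f}, {a, b, c, d}, {a, b, d, e}, {a, b, d, f}, {a, c, e, f}, {b, c, d, e}, {b, c, d, f}, {b, d, e, f}, {a, b, c, d, e}, {a, b, c, d, f}, {a, b, d, e, f}, {b, c, d, e, f}, S }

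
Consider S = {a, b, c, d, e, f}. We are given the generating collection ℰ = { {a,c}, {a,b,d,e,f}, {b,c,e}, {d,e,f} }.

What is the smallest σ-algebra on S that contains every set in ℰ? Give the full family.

Begin from { {}, {a,c}, {b,c,e}, {d,e,f}, {a,b,d,e,f}, S } (that is, ℰ plus ∅ and S).
Iteration 1. New:
  {c}  = S∖{a,b,d,e,f}
  {a,b,c}  = S∖{d,e,f}
  {a,d,f}  = S∖{b,c,e}
  {a,b,c,e}  = {b,c,e} ∪ {a,c}
  {b,d,e,f}  = S∖{a,c}
  {a,c,d,e,f}  = {a,c} ∪ {d,e,f}
  {b,c,d,e,f}  = {b,c,e} ∪ {d,e,f}
  (now 13)
Iteration 2: +7 →
  {a}  = S∖{b,c,d,e,f}
  {b}  = S∖{a,c,d,e,f}
  {d,f}  = S∖{a,b,c,e}
  {a,c,d,f}  = {a,d,f} ∪ {c}
  {a,d,e,f}  = {a,d,f} ∪ {d,e,f}
  {c,d,e,f}  = {c} ∪ {d,e,f}
  {a,b,c,d,f}  = {a,b,c} ∪ {a,d,f}
  (now 20)
Iteration 3: +7 →
  {e}  = S∖{a,b,c,d,f}
  {a,b}  = S∖{c,d,e,f}
  {b,c}  = S∖{a,d,e,f}
  {b,e}  = S∖{a,c,d,f}
  {b,d,f}  = {b} ∪ {d,f}
  {c,d,f}  = {d,f} ∪ {c}
  {a,b,d,f}  = {b} ∪ {a,d,f}
  (now 27)
Iteration 4. New:
  {a,e}  = {e} ∪ {a}
  {c,e}  = S∖{a,b,d,f}
  {a,b,e}  = S∖{c,d,f}
  {a,c,e}  = S∖{b,d,f}
  {b,c,d,f}  = {b,d,f} ∪ {c}
  (now 32)
Iteration 5: stable.

Therefore σ(ℰ) = { {}, {a}, {b}, {c}, {e}, {a,b}, {a,c}, {a,e}, {b,c}, {b,e}, {c,e}, {d,f}, {a,b,c}, {a,b,e}, {a,c,e}, {a,d,f}, {b,c,e}, {b,d,f}, {c,d,f}, {d,e,f}, {a,b,c,e}, {a,b,d,f}, {a,c,d,f}, {a,d,e,f}, {b,c,d,f}, {b,d,e,f}, {c,d,e,f}, {a,b,c,d,f}, {a,b,d,e,f}, {a,c,d,e,f}, {b,c,d,e,f}, S } (|σ(ℰ)| = 32).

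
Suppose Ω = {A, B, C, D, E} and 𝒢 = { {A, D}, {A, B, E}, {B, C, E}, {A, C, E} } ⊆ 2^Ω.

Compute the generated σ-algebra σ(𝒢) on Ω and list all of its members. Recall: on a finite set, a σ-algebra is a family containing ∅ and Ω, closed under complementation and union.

σ(𝒢) = { {}, {A}, {B}, {C}, {D}, {E}, {A, B}, {A, C}, {A, D}, {A, E}, {B, C}, {B, D}, {B, E}, {C, D}, {C, E}, {D, E}, {A, B, C}, {A, B, D}, {A, B, E}, {A, C, D}, {A, C, E}, {A, D, E}, {B, C, D}, {B, C, E}, {B, D, E}, {C, D, E}, {A, B, C, D}, {A, B, C, E}, {A, B, D, E}, {A, C, D, E}, {B, C, D, E}, Ω }

Trace:
Start: 𝒢 ∪ {∅, Ω} = { {}, {A, D}, {A, B, E}, {A, C, E}, {B, C, E}, Ω }.
Iteration 1: 5 new —
  {B, D}  = complement {A, C, E}
  {C, D}  = complement {A, B, E}
  {A, B, C, E}  = {A, B, E} ∪ {B, C, E}
  {A, B, D, E}  = {A, B, E} ∪ {A, D}
  {A, C, D, E}  = {A, D} ∪ {A, C, E}
Iteration 2 adds 7:
  {B}  = complement {A, C, D, E}
  {C}  = complement {A, B, D, E}
  {D}  = complement {A, B, C, E}
  {A, B, D}  = {A, D} ∪ {B, D}
  {A, C, D}  = {C, D} ∪ {A, D}
  {B, C, D}  = {C, D} ∪ {B, D}
  {B, C, D, E}  = {C, D} ∪ {B, C, E}
Iteration 3. New:
  {A}  = complement {B, C, D, E}
  {A, E}  = complement {B, C, D}
  {B, C}  = {C} ∪ {B}
  {B, E}  = complement {A, C, D}
  {C, E}  = complement {A, B, D}
  {A, B, C, D}  = {C} ∪ {A, B, D}
Iteration 4 adds 7:
  {E}  = complement {A, B, C, D}
  {A, B}  = {B} ∪ {A}
  {A, C}  = {C} ∪ {A}
  {A, B, C}  = {B, C} ∪ {A}
  {A, D, E}  = complement {B, C}
  {B, D, E}  = {B, E} ∪ {D}
  {C, D, E}  = {C, D} ∪ {C, E}
Iteration 5: 1 new —
  {D, E}  = complement {A, B, C}
After Iteration 6 the family is unchanged; done.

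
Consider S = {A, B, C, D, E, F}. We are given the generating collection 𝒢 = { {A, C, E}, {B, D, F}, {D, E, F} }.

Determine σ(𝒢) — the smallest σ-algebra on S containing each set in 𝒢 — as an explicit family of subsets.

|σ(𝒢)| = 16.  σ(𝒢) = { {}, {B}, {E}, {A, C}, {B, E}, {D, F}, {A, B, C}, {A, C, E}, {B, D, F}, {D, E, F}, {A, B, C, E}, {A, C, D, F}, {B, D, E, F}, {A, B, C, D, F}, {A, C, D, E, F}, S }

Check:
Begin from { {}, {A, C, E}, {B, D, F}, {D, E, F}, S } (that is, 𝒢 plus ∅ and S).
Round 1: +3 →
  {A, B, C}  = complement {D, E, F}
  {B, D, E, F}  = {B, D, F} ∪ {D, E, F}
  {A, C, D, E, F}  = {A, C, E} ∪ {D, E, F}
  [8 total]
Round 2: 4 new —
  {B}  = complement {A, C, D, E, F}
  {A, C}  = complement {B, D, E, F}
  {A, B, C, E}  = {A, C, E} ∪ {A, B, C}
  {A, B, C, D, F}  = {B, D, F} ∪ {A, B, C}
  [12 total]
Round 3. New:
  {E}  = complement {A, B, C, D, F}
  {D, F}  = complement {A, B, C, E}
  [14 total]
Round 4. New:
  {B, E}  = {B} ∪ {E}
  {A, C, D, F}  = {A, C} ∪ {D, F}
  [16 total]
Round 5: closed — nothing new.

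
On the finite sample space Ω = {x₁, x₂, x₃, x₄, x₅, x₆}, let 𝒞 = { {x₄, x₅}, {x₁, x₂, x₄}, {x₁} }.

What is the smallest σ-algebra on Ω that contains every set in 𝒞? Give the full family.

Seed the family with 𝒞 together with ∅ and Ω: { {}, {x₁}, {x₄, x₅}, {x₁, x₂, x₄}, Ω }.
Iteration 1: +5 →
  {x₁, x₄, x₅}  = {x₄, x₅} ∪ {x₁}
  {x₃, x₅, x₆}  = {x₁, x₂, x₄}ᶜ
  {x₁, x₂, x₃, x₆}  = {x₄, x₅}ᶜ
  {x₁, x₂, x₄, x₅}  = {x₄, x₅} ∪ {x₁, x₂, x₄}
  {x₂, x₃, x₄, x₅, x₆}  = {x₁}ᶜ
Iteration 2. New:
  {x₃, x₆}  = {x₁, x₂, x₄, x₅}ᶜ
  {x₂, x₃, x₆}  = {x₁, x₄, x₅}ᶜ
  {x₁, x₃, x₅, x₆}  = {x₃, x₅, x₆} ∪ {x₁}
  {x₃, x₄, x₅, x₆}  = {x₄, x₅} ∪ {x₃, x₅, x₆}
  {x₁, x₂, x₃, x₄, x₆}  = {x₁, x₂, x₃, x₆} ∪ {x₁, x₂, x₄}
  {x₁, x₂, x₃, x₅, x₆}  = {x₁, x₂, x₃, x₆} ∪ {x₃, x₅, x₆}
  {x₁, x₃, x₄, x₅, x₆}  = {x₁, x₄, x₅} ∪ {x₃, x₅, x₆}
Iteration 3: +7 →
  {x₂}  = {x₁, x₃, x₄, x₅, x₆}ᶜ
  {x₄}  = {x₁, x₂, x₃, x₅, x₆}ᶜ
  {x₅}  = {x₁, x₂, x₃, x₄, x₆}ᶜ
  {x₁, x₂}  = {x₃, x₄, x₅, x₆}ᶜ
  {x₂, x₄}  = {x₁, x₃, x₅, x₆}ᶜ
  {x₁, x₃, x₆}  = {x₃, x₆} ∪ {x₁}
  {x₂, x₃, x₅, x₆}  = {x₃, x₅, x₆} ∪ {x₂, x₃, x₆}
Iteration 4. New:
  {x₁, x₄}  = {x₂, x₃, x₅, x₆}ᶜ
  {x₁, x₅}  = {x₁} ∪ {x₅}
  {x₂, x₅}  = {x₂} ∪ {x₅}
  {x₁, x₂, x₅}  = {x₁, x₂} ∪ {x₅}
  {x₂, x₄, x₅}  = {x₁, x₃, x₆}ᶜ
  {x₃, x₄, x₆}  = {x₃, x₆} ∪ {x₄}
  {x₁, x₃, x₄, x₆}  = {x₁, x₃, x₆} ∪ {x₄}
  {x₂, x₃, x₄, x₆}  = {x₂, x₃, x₆} ∪ {x₄}
Iteration 5: stable.

|σ(𝒞)| = 32.  σ(𝒞) = { {}, {x₁}, {x₂}, {x₄}, {x₅}, {x₁, x₂}, {x₁, x₄}, {x₁, x₅}, {x₂, x₄}, {x₂, x₅}, {x₃, x₆}, {x₄, x₅}, {x₁, x₂, x₄}, {x₁, x₂, x₅}, {x₁, x₃, x₆}, {x₁, x₄, x₅}, {x₂, x₃, x₆}, {x₂, x₄, x₅}, {x₃, x₄, x₆}, {x₃, x₅, x₆}, {x₁, x₂, x₃, x₆}, {x₁, x₂, x₄, x₅}, {x₁, x₃, x₄, x₆}, {x₁, x₃, x₅, x₆}, {x₂, x₃, x₄, x₆}, {x₂, x₃, x₅, x₆}, {x₃, x₄, x₅, x₆}, {x₁, x₂, x₃, x₄, x₆}, {x₁, x₂, x₃, x₅, x₆}, {x₁, x₃, x₄, x₅, x₆}, {x₂, x₃, x₄, x₅, x₆}, Ω }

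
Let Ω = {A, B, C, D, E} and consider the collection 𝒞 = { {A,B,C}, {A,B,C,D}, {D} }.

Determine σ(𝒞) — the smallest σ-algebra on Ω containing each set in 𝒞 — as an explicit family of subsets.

Begin from { ∅, {D}, {A,B,C}, {A,B,C,D}, Ω } (that is, 𝒞 plus ∅ and Ω).
Round 1 adds 3:
  {E}  = ᶜ of {A,B,C,D}
  {D,E}  = ᶜ of {A,B,C}
  {A,B,C,E}  = ᶜ of {D}
  |family| = 8
Round 2: stable.

Therefore σ(𝒞) = { ∅, {D}, {E}, {D,E}, {A,B,C}, {A,B,C,D}, {A,B,C,E}, Ω } (|σ(𝒞)| = 8).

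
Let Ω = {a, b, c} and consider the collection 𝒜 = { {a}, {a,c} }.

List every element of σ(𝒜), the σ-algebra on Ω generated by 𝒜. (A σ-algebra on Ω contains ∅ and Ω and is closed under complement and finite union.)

Start: 𝒜 ∪ {∅, Ω} = { {}, {a}, {a,c}, Ω }.
Round 1: 2 new —
  {b}  = {a,c}ᶜ
  {b,c}  = {a}ᶜ
  [6 total]
Round 2. New:
  {a,b}  = {b} ∪ {a}
  [7 total]
Round 3: +1 →
  {c}  = {a,b}ᶜ
  [8 total]
Round 4: closed — nothing new.

Hence σ(𝒜) has 8 members: { {}, {a}, {b}, {c}, {a,b}, {a,c}, {b,c}, Ω }.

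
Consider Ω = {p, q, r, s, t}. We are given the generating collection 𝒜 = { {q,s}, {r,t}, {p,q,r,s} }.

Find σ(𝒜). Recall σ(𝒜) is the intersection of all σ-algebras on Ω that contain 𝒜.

Take S₀ = 𝒜 ∪ {∅, Ω} = { {}, {q,s}, {r,t}, {p,q,r,s}, Ω }.
Round 1 adds 4:
  {t}  = ᶜ of {p,q,r,s}
  {p,q,s}  = ᶜ of {r,t}
  {p,r,t}  = ᶜ of {q,s}
  {q,r,s,t}  = {r,t} ∪ {q,s}
  [9 total]
Round 2: +3 →
  {p}  = ᶜ of {q,r,s,t}
  {q,s,t}  = {t} ∪ {q,s}
  {p,q,s,t}  = {p,q,s} ∪ {t}
  [12 total]
Round 3 adds 3:
  {r}  = ᶜ of {p,q,s,t}
  {p,r}  = ᶜ of {q,s,t}
  {p,t}  = {t} ∪ {p}
  [15 total]
Round 4: +1 →
  {q,r,s}  = ᶜ of {p,t}
  [16 total]
Round 5: stable.

Therefore σ(𝒜) = { {}, {p}, {r}, {t}, {p,r}, {p,t}, {q,s}, {r,t}, {p,q,s}, {p,r,t}, {q,r,s}, {q,s,t}, {p,q,r,s}, {p,q,s,t}, {q,r,s,t}, Ω } (|σ(𝒜)| = 16).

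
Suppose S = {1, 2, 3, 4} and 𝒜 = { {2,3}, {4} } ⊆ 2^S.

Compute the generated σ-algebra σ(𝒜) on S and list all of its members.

Begin from { {}, {4}, {2,3}, S } (that is, 𝒜 plus ∅ and S).
Step 1: 3 new —
  {1,4}  = ᶜ of {2,3}
  {1,2,3}  = ᶜ of {4}
  {2,3,4}  = {4} ∪ {2,3}
  (now 7)
Step 2. New:
  {1}  = ᶜ of {2,3,4}
  (now 8)
After Step 3 the family is unchanged; done.

|σ(𝒜)| = 8.  σ(𝒜) = { {}, {1}, {4}, {1,4}, {2,3}, {1,2,3}, {2,3,4}, S }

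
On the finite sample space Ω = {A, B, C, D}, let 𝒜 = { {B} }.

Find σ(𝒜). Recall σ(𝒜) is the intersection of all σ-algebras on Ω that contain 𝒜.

Take S₀ = 𝒜 ∪ {∅, Ω} = { {}, {B}, Ω }.
Pass 1: 1 new —
  {A, C, D}  = {B}ᶜ
Pass 2 adds nothing — fixpoint reached.

Therefore σ(𝒜) = { {}, {B}, {A, C, D}, Ω } (|σ(𝒜)| = 4).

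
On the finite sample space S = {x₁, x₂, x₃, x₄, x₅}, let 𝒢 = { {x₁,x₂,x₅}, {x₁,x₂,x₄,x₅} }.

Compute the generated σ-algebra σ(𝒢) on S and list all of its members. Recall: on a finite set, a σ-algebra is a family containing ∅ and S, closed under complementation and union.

Answer: σ(𝒢) = { ∅, {x₃}, {x₄}, {x₃,x₄}, {x₁,x₂,x₅}, {x₁,x₂,x₃,x₅}, {x₁,x₂,x₄,x₅}, S }

Derivation:
Seed the family with 𝒢 together with ∅ and S: { ∅, {x₁,x₂,x₅}, {x₁,x₂,x₄,x₅}, S }.
Iteration 1. New:
  {x₃}  = ᶜ of {x₁,x₂,x₄,x₅}
  {x₃,x₄}  = ᶜ of {x₁,x₂,x₅}
  — 6 sets.
Iteration 2 adds 1:
  {x₁,x₂,x₃,x₅}  = {x₃} ∪ {x₁,x₂,x₅}
  — 7 sets.
Iteration 3: 1 new —
  {x₄}  = ᶜ of {x₁,x₂,x₃,x₅}
  — 8 sets.
Iteration 4: stable.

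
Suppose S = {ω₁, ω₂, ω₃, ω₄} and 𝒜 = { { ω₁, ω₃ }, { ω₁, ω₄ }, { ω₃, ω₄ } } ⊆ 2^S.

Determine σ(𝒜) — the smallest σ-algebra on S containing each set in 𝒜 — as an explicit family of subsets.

Seed the family with 𝒜 together with ∅ and S: { ∅, { ω₁, ω₃ }, { ω₁, ω₄ }, { ω₃, ω₄ }, S }.
Iteration 1 adds 4:
  { ω₁, ω₂ }  = { ω₃, ω₄ }ᶜ
  { ω₂, ω₃ }  = { ω₁, ω₄ }ᶜ
  { ω₂, ω₄ }  = { ω₁, ω₃ }ᶜ
  { ω₁, ω₃, ω₄ }  = { ω₃, ω₄ } ∪ { ω₁, ω₄ }
  [9 total]
Iteration 2: +4 →
  { ω₂ }  = { ω₁, ω₃, ω₄ }ᶜ
  { ω₁, ω₂, ω₃ }  = { ω₁, ω₂ } ∪ { ω₂, ω₃ }
  { ω₁, ω₂, ω₄ }  = { ω₁, ω₂ } ∪ { ω₁, ω₄ }
  { ω₂, ω₃, ω₄ }  = { ω₃, ω₄ } ∪ { ω₂, ω₃ }
  [13 total]
Iteration 3. New:
  { ω₁ }  = { ω₂, ω₃, ω₄ }ᶜ
  { ω₃ }  = { ω₁, ω₂, ω₄ }ᶜ
  { ω₄ }  = { ω₁, ω₂, ω₃ }ᶜ
  [16 total]
Iteration 4: stable.

Therefore σ(𝒜) = { ∅, { ω₁ }, { ω₂ }, { ω₃ }, { ω₄ }, { ω₁, ω₂ }, { ω₁, ω₃ }, { ω₁, ω₄ }, { ω₂, ω₃ }, { ω₂, ω₄ }, { ω₃, ω₄ }, { ω₁, ω₂, ω₃ }, { ω₁, ω₂, ω₄ }, { ω₁, ω₃, ω₄ }, { ω₂, ω₃, ω₄ }, S } (|σ(𝒜)| = 16).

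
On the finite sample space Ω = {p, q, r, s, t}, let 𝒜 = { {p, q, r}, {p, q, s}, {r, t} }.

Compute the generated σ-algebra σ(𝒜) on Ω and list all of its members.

Seed the family with 𝒜 together with ∅ and Ω: { {}, {r, t}, {p, q, r}, {p, q, s}, Ω }.
Iteration 1: +3 →
  {s, t}  = {p, q, r}ᶜ
  {p, q, r, s}  = {p, q, r} ∪ {p, q, s}
  {p, q, r, t}  = {p, q, r} ∪ {r, t}
  (now 8)
Iteration 2 (4 new):
  {s}  = {p, q, r, t}ᶜ
  {t}  = {p, q, r, s}ᶜ
  {r, s, t}  = {s, t} ∪ {r, t}
  {p, q, s, t}  = {s, t} ∪ {p, q, s}
  (now 12)
Iteration 3: +2 →
  {r}  = {p, q, s, t}ᶜ
  {p, q}  = {r, s, t}ᶜ
  (now 14)
Iteration 4 adds 2:
  {r, s}  = {r} ∪ {s}
  {p, q, t}  = {p, q} ∪ {t}
  (now 16)
Iteration 5: already closed under ᶜ and ∪.

|σ(𝒜)| = 16.  σ(𝒜) = { {}, {r}, {s}, {t}, {p, q}, {r, s}, {r, t}, {s, t}, {p, q, r}, {p, q, s}, {p, q, t}, {r, s, t}, {p, q, r, s}, {p, q, r, t}, {p, q, s, t}, Ω }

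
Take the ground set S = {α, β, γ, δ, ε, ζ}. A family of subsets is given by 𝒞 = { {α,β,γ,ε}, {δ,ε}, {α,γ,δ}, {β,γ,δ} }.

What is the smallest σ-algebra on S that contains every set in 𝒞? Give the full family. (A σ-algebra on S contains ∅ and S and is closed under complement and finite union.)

|σ(𝒞)| = 64.  σ(𝒞) = { ∅, {α}, {β}, {γ}, {δ}, {ε}, {ζ}, {α,β}, {α,γ}, {α,δ}, {α,ε}, {α,ζ}, {β,γ}, {β,δ}, {β,ε}, {β,ζ}, {γ,δ}, {γ,ε}, {γ,ζ}, {δ,ε}, {δ,ζ}, {ε,ζ}, {α,β,γ}, {α,β,δ}, {α,β,ε}, {α,β,ζ}, {α,γ,δ}, {α,γ,ε}, {α,γ,ζ}, {α,δ,ε}, {α,δ,ζ}, {α,ε,ζ}, {β,γ,δ}, {β,γ,ε}, {β,γ,ζ}, {β,δ,ε}, {β,δ,ζ}, {β,ε,ζ}, {γ,δ,ε}, {γ,δ,ζ}, {γ,ε,ζ}, {δ,ε,ζ}, {α,β,γ,δ}, {α,β,γ,ε}, {α,β,γ,ζ}, {α,β,δ,ε}, {α,β,δ,ζ}, {α,β,ε,ζ}, {α,γ,δ,ε}, {α,γ,δ,ζ}, {α,γ,ε,ζ}, {α,δ,ε,ζ}, {β,γ,δ,ε}, {β,γ,δ,ζ}, {β,γ,ε,ζ}, {β,δ,ε,ζ}, {γ,δ,ε,ζ}, {α,β,γ,δ,ε}, {α,β,γ,δ,ζ}, {α,β,γ,ε,ζ}, {α,β,δ,ε,ζ}, {α,γ,δ,ε,ζ}, {β,γ,δ,ε,ζ}, S }

Working:
Take S₀ = 𝒞 ∪ {∅, S} = { ∅, {δ,ε}, {α,γ,δ}, {β,γ,δ}, {α,β,γ,ε}, S }.
Iteration 1. New:
  {δ,ζ}  = S∖{α,β,γ,ε}
  {α,ε,ζ}  = S∖{β,γ,δ}
  {β,ε,ζ}  = S∖{α,γ,δ}
  {α,β,γ,δ}  = {α,γ,δ} ∪ {β,γ,δ}
  {α,β,γ,ζ}  = S∖{δ,ε}
  {α,γ,δ,ε}  = {δ,ε} ∪ {α,γ,δ}
  {β,γ,δ,ε}  = {δ,ε} ∪ {β,γ,δ}
  {α,β,γ,δ,ε}  = {δ,ε} ∪ {α,β,γ,ε}
  — 14 sets.
Iteration 2. New:
  {ζ}  = S∖{α,β,γ,δ,ε}
  {α,ζ}  = S∖{β,γ,δ,ε}
  {β,ζ}  = S∖{α,γ,δ,ε}
  {ε,ζ}  = S∖{α,β,γ,δ}
  {δ,ε,ζ}  = {δ,ε} ∪ {δ,ζ}
  {α,β,ε,ζ}  = {β,ε,ζ} ∪ {α,ε,ζ}
  {α,γ,δ,ζ}  = {α,γ,δ} ∪ {δ,ζ}
  {α,δ,ε,ζ}  = {δ,ε} ∪ {α,ε,ζ}
  {β,γ,δ,ζ}  = {β,γ,δ} ∪ {δ,ζ}
  {β,δ,ε,ζ}  = {β,ε,ζ} ∪ {δ,ε}
  {α,β,γ,δ,ζ}  = {β,γ,δ} ∪ {α,β,γ,ζ}
  {α,β,γ,ε,ζ}  = {β,ε,ζ} ∪ {α,β,γ,ζ}
  {α,γ,δ,ε,ζ}  = {α,γ,δ} ∪ {α,ε,ζ}
  {β,γ,δ,ε,ζ}  = {β,γ,δ} ∪ {β,ε,ζ}
  — 28 sets.
Iteration 3. New:
  {α}  = S∖{β,γ,δ,ε,ζ}
  {β}  = S∖{α,γ,δ,ε,ζ}
  {δ}  = S∖{α,β,γ,ε,ζ}
  {ε}  = S∖{α,β,γ,δ,ζ}
  {α,γ}  = S∖{β,δ,ε,ζ}
  {α,ε}  = S∖{β,γ,δ,ζ}
  {β,γ}  = S∖{α,δ,ε,ζ}
  {β,ε}  = S∖{α,γ,δ,ζ}
  {γ,δ}  = S∖{α,β,ε,ζ}
  {α,β,γ}  = S∖{δ,ε,ζ}
  {α,β,ζ}  = {α,ζ} ∪ {β,ζ}
  {α,δ,ζ}  = {α,ζ} ∪ {δ,ζ}
  {β,δ,ζ}  = {δ,ζ} ∪ {β,ζ}
  {α,β,δ,ε,ζ}  = {α,ζ} ∪ {β,δ,ε,ζ}
  — 42 sets.
Iteration 4: +17 →
  {γ}  = S∖{α,β,δ,ε,ζ}
  {α,β}  = {β} ∪ {α}
  {α,δ}  = {δ} ∪ {α}
  {β,δ}  = {β} ∪ {δ}
  {α,β,ε}  = {β} ∪ {α,ε}
  {α,γ,ε}  = S∖{β,δ,ζ}
  {α,γ,ζ}  = {α,ζ} ∪ {α,γ}
  {α,δ,ε}  = {δ,ε} ∪ {α}
  {β,γ,ε}  = S∖{α,δ,ζ}
  {β,γ,ζ}  = {β,ζ} ∪ {β,γ}
  {β,δ,ε}  = {β} ∪ {δ,ε}
  {γ,δ,ε}  = S∖{α,β,ζ}
  {γ,δ,ζ}  = {γ,δ} ∪ {δ,ζ}
  {α,β,δ,ζ}  = {β,δ,ζ} ∪ {α,ζ}
  {α,γ,ε,ζ}  = {α,ε,ζ} ∪ {α,γ}
  {β,γ,ε,ζ}  = {β,γ} ∪ {ε,ζ}
  {γ,δ,ε,ζ}  = {γ,δ} ∪ {δ,ε,ζ}
  — 59 sets.
Iteration 5 adds 5:
  {γ,ε}  = S∖{α,β,δ,ζ}
  {γ,ζ}  = {ζ} ∪ {γ}
  {α,β,δ}  = {β} ∪ {α,δ}
  {γ,ε,ζ}  = {ε,ζ} ∪ {γ}
  {α,β,δ,ε}  = {β,ε} ∪ {α,δ}
  — 64 sets.
Iteration 6: already closed under ᶜ and ∪.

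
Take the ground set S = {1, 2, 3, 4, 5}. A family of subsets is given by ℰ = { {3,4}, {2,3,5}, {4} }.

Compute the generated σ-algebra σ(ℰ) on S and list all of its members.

Seed the family with ℰ together with ∅ and S: { ∅, {4}, {3,4}, {2,3,5}, S }.
Step 1. New:
  {1,4}  = {2,3,5}ᶜ
  {1,2,5}  = {3,4}ᶜ
  {1,2,3,5}  = {4}ᶜ
  {2,3,4,5}  = {3,4} ∪ {2,3,5}
  [9 total]
Step 2: 3 new —
  {1}  = {2,3,4,5}ᶜ
  {1,3,4}  = {3,4} ∪ {1,4}
  {1,2,4,5}  = {1,2,5} ∪ {1,4}
  [12 total]
Step 3 adds 2:
  {3}  = {1,2,4,5}ᶜ
  {2,5}  = {1,3,4}ᶜ
  [14 total]
Step 4. New:
  {1,3}  = {3} ∪ {1}
  {2,4,5}  = {2,5} ∪ {4}
  [16 total]
Step 5: no new sets; the family is a σ-algebra.

Therefore σ(ℰ) = { ∅, {1}, {3}, {4}, {1,3}, {1,4}, {2,5}, {3,4}, {1,2,5}, {1,3,4}, {2,3,5}, {2,4,5}, {1,2,3,5}, {1,2,4,5}, {2,3,4,5}, S } (|σ(ℰ)| = 16).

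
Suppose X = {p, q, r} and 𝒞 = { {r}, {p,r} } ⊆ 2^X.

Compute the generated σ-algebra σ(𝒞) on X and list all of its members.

Start: 𝒞 ∪ {∅, X} = { ∅, {r}, {p,r}, X }.
Pass 1: 2 new —
  {q}  = ᶜ of {p,r}
  {p,q}  = ᶜ of {r}
  (now 6)
Pass 2: 1 new —
  {q,r}  = {r} ∪ {q}
  (now 7)
Pass 3. New:
  {p}  = ᶜ of {q,r}
  (now 8)
Pass 4 adds nothing — fixpoint reached.

σ(𝒞) = { ∅, {p}, {q}, {r}, {p,q}, {p,r}, {q,r}, X }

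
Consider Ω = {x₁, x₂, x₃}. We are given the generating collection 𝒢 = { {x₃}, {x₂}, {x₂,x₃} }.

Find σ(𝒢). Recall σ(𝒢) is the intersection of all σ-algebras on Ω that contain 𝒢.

σ(𝒢) = { {}, {x₁}, {x₂}, {x₃}, {x₁,x₂}, {x₁,x₃}, {x₂,x₃}, Ω }

Trace:
Begin from { {}, {x₂}, {x₃}, {x₂,x₃}, Ω } (that is, 𝒢 plus ∅ and Ω).
Round 1: +3 →
  {x₁}  = ᶜ of {x₂,x₃}
  {x₁,x₂}  = ᶜ of {x₃}
  {x₁,x₃}  = ᶜ of {x₂}
  — 8 sets.
After Round 2 the family is unchanged; done.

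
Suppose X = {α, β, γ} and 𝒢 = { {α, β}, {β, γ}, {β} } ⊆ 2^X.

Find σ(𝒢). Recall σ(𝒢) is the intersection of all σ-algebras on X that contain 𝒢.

σ(𝒢) (8 sets): { ∅, {α}, {β}, {γ}, {α, β}, {α, γ}, {β, γ}, X }

Check:
Take S₀ = 𝒢 ∪ {∅, X} = { ∅, {β}, {α, β}, {β, γ}, X }.
Pass 1. New:
  {α}  = ᶜ of {β, γ}
  {γ}  = ᶜ of {α, β}
  {α, γ}  = ᶜ of {β}
  [8 total]
Pass 2: stable.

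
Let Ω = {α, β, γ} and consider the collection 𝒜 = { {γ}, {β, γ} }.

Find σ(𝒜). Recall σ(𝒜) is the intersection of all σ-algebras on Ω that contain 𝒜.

|σ(𝒜)| = 8.  σ(𝒜) = { ∅, {α}, {β}, {γ}, {α, β}, {α, γ}, {β, γ}, Ω }

Derivation:
Initial family (4 sets): { ∅, {γ}, {β, γ}, Ω }.
Round 1: +2 →
  {α}  = complement {β, γ}
  {α, β}  = complement {γ}
  (now 6)
Round 2: 1 new —
  {α, γ}  = {γ} ∪ {α}
  (now 7)
Round 3 adds 1:
  {β}  = complement {α, γ}
  (now 8)
Round 4: stable.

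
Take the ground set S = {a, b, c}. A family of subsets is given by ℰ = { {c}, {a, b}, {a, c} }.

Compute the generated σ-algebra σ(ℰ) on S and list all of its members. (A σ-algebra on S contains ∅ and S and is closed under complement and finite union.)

σ(ℰ) = { ∅, {a}, {b}, {c}, {a, b}, {a, c}, {b, c}, S }

Trace:
Take S₀ = ℰ ∪ {∅, S} = { ∅, {c}, {a, b}, {a, c}, S }.
Iteration 1: 1 new —
  {b}  = complement {a, c}
  — 6 sets.
Iteration 2 (1 new):
  {b, c}  = {c} ∪ {b}
  — 7 sets.
Iteration 3 adds 1:
  {a}  = complement {b, c}
  — 8 sets.
Iteration 4 adds nothing — fixpoint reached.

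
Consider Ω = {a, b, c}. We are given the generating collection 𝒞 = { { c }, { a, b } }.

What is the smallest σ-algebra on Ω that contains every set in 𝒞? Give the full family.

Initial family (4 sets): { {  }, { c }, { a, b }, Ω }.
Step 1: closed — nothing new.

|σ(𝒞)| = 4.  σ(𝒞) = { {  }, { c }, { a, b }, Ω }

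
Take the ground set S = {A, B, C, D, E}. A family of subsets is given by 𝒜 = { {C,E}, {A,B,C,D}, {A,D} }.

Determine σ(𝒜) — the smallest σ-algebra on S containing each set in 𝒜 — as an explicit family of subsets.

σ(𝒜) (16 sets): { {}, {B}, {C}, {E}, {A,D}, {B,C}, {B,E}, {C,E}, {A,B,D}, {A,C,D}, {A,D,E}, {B,C,E}, {A,B,C,D}, {A,B,D,E}, {A,C,D,E}, S }

Check:
Initial family (5 sets): { {}, {A,D}, {C,E}, {A,B,C,D}, S }.
Round 1 adds 4:
  {E}  = ᶜ of {A,B,C,D}
  {A,B,D}  = ᶜ of {C,E}
  {B,C,E}  = ᶜ of {A,D}
  {A,C,D,E}  = {A,D} ∪ {C,E}
  [9 total]
Round 2: 3 new —
  {B}  = ᶜ of {A,C,D,E}
  {A,D,E}  = {E} ∪ {A,D}
  {A,B,D,E}  = {A,B,D} ∪ {E}
  [12 total]
Round 3 adds 3:
  {C}  = ᶜ of {A,B,D,E}
  {B,C}  = ᶜ of {A,D,E}
  {B,E}  = {B} ∪ {E}
  [15 total]
Round 4: 1 new —
  {A,C,D}  = ᶜ of {B,E}
  [16 total]
Round 5: stable.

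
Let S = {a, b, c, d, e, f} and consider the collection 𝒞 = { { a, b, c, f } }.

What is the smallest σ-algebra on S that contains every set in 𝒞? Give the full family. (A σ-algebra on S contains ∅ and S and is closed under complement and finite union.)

Start: 𝒞 ∪ {∅, S} = { {}, { a, b, c, f }, S }.
Round 1: 1 new —
  { d, e }  = complement { a, b, c, f }
Round 2: closed — nothing new.

σ(𝒞) = { {}, { d, e }, { a, b, c, f }, S }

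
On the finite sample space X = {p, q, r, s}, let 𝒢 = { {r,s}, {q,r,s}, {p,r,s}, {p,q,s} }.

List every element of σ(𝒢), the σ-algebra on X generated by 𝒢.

σ(𝒢) (16 sets): { {}, {p}, {q}, {r}, {s}, {p,q}, {p,r}, {p,s}, {q,r}, {q,s}, {r,s}, {p,q,r}, {p,q,s}, {p,r,s}, {q,r,s}, X }

Check:
Initial family (6 sets): { {}, {r,s}, {p,q,s}, {p,r,s}, {q,r,s}, X }.
Round 1 adds 4:
  {p}  = {q,r,s}ᶜ
  {q}  = {p,r,s}ᶜ
  {r}  = {p,q,s}ᶜ
  {p,q}  = {r,s}ᶜ
  — 10 sets.
Round 2 (3 new):
  {p,r}  = {r} ∪ {p}
  {q,r}  = {q} ∪ {r}
  {p,q,r}  = {p,q} ∪ {r}
  — 13 sets.
Round 3: 3 new —
  {s}  = {p,q,r}ᶜ
  {p,s}  = {q,r}ᶜ
  {q,s}  = {p,r}ᶜ
  — 16 sets.
Round 4 adds nothing — fixpoint reached.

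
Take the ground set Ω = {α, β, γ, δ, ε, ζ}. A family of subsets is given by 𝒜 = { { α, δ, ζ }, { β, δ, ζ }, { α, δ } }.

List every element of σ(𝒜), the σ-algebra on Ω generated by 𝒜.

σ(𝒜) = { ∅, { α }, { β }, { δ }, { ζ }, { α, β }, { α, δ }, { α, ζ }, { β, δ }, { β, ζ }, { γ, ε }, { δ, ζ }, { α, β, δ }, { α, β, ζ }, { α, γ, ε }, { α, δ, ζ }, { β, γ, ε }, { β, δ, ζ }, { γ, δ, ε }, { γ, ε, ζ }, { α, β, γ, ε }, { α, β, δ, ζ }, { α, γ, δ, ε }, { α, γ, ε, ζ }, { β, γ, δ, ε }, { β, γ, ε, ζ }, { γ, δ, ε, ζ }, { α, β, γ, δ, ε }, { α, β, γ, ε, ζ }, { α, γ, δ, ε, ζ }, { β, γ, δ, ε, ζ }, Ω }

Check:
Seed the family with 𝒜 together with ∅ and Ω: { ∅, { α, δ }, { α, δ, ζ }, { β, δ, ζ }, Ω }.
Round 1: 4 new —
  { α, γ, ε }  = complement { β, δ, ζ }
  { β, γ, ε }  = complement { α, δ, ζ }
  { α, β, δ, ζ }  = { β, δ, ζ } ∪ { α, δ }
  { β, γ, ε, ζ }  = complement { α, δ }
  |family| = 9
Round 2 adds 7:
  { γ, ε }  = complement { α, β, δ, ζ }
  { α, β, γ, ε }  = { α, γ, ε } ∪ { β, γ, ε }
  { α, γ, δ, ε }  = { α, γ, ε } ∪ { α, δ }
  { α, β, γ, δ, ε }  = { β, γ, ε } ∪ { α, δ }
  { α, β, γ, ε, ζ }  = { α, γ, ε } ∪ { β, γ, ε, ζ }
  { α, γ, δ, ε, ζ }  = { α, γ, ε } ∪ { α, δ, ζ }
  { β, γ, δ, ε, ζ }  = { β, δ, ζ } ∪ { β, γ, ε }
  |family| = 16
Round 3 adds 6:
  { α }  = complement { β, γ, δ, ε, ζ }
  { β }  = complement { α, γ, δ, ε, ζ }
  { δ }  = complement { α, β, γ, ε, ζ }
  { ζ }  = complement { α, β, γ, δ, ε }
  { β, ζ }  = complement { α, γ, δ, ε }
  { δ, ζ }  = complement { α, β, γ, ε }
  |family| = 22
Round 4 adds 10:
  { α, β }  = { α } ∪ { β }
  { α, ζ }  = { α } ∪ { ζ }
  { β, δ }  = { β } ∪ { δ }
  { α, β, δ }  = { β } ∪ { α, δ }
  { α, β, ζ }  = { α } ∪ { β, ζ }
  { γ, δ, ε }  = { γ, ε } ∪ { δ }
  { γ, ε, ζ }  = { ζ } ∪ { γ, ε }
  { α, γ, ε, ζ }  = { α, γ, ε } ∪ { ζ }
  { β, γ, δ, ε }  = { β, γ, ε } ∪ { δ }
  { γ, δ, ε, ζ }  = { γ, ε } ∪ { δ, ζ }
  |family| = 32
Round 5: closed — nothing new.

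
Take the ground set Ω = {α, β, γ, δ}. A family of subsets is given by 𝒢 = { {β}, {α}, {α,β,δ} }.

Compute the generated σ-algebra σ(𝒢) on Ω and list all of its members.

σ(𝒢) (16 sets): { {}, {α}, {β}, {γ}, {δ}, {α,β}, {α,γ}, {α,δ}, {β,γ}, {β,δ}, {γ,δ}, {α,β,γ}, {α,β,δ}, {α,γ,δ}, {β,γ,δ}, Ω }

Check:
Seed the family with 𝒢 together with ∅ and Ω: { {}, {α}, {β}, {α,β,δ}, Ω }.
Pass 1: 4 new —
  {γ}  = {α,β,δ}ᶜ
  {α,β}  = {β} ∪ {α}
  {α,γ,δ}  = {β}ᶜ
  {β,γ,δ}  = {α}ᶜ
  |family| = 9
Pass 2: +4 →
  {α,γ}  = {γ} ∪ {α}
  {β,γ}  = {β} ∪ {γ}
  {γ,δ}  = {α,β}ᶜ
  {α,β,γ}  = {α,β} ∪ {γ}
  |family| = 13
Pass 3: +3 →
  {δ}  = {α,β,γ}ᶜ
  {α,δ}  = {β,γ}ᶜ
  {β,δ}  = {α,γ}ᶜ
  |family| = 16
Pass 4: closed — nothing new.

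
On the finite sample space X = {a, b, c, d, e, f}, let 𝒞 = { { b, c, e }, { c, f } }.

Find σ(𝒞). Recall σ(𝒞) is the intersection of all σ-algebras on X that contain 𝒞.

σ(𝒞) (16 sets): { ∅, { c }, { f }, { a, d }, { b, e }, { c, f }, { a, c, d }, { a, d, f }, { b, c, e }, { b, e, f }, { a, b, d, e }, { a, c, d, f }, { b, c, e, f }, { a, b, c, d, e }, { a, b, d, e, f }, X }

Check:
Initial family (4 sets): { ∅, { c, f }, { b, c, e }, X }.
Iteration 1 (3 new):
  { a, d, f }  = ᶜ of { b, c, e }
  { a, b, d, e }  = ᶜ of { c, f }
  { b, c, e, f }  = { c, f } ∪ { b, c, e }
  (now 7)
Iteration 2: +4 →
  { a, d }  = ᶜ of { b, c, e, f }
  { a, c, d, f }  = { c, f } ∪ { a, d, f }
  { a, b, c, d, e }  = { b, c, e } ∪ { a, b, d, e }
  { a, b, d, e, f }  = { a, d, f } ∪ { a, b, d, e }
  (now 11)
Iteration 3. New:
  { c }  = ᶜ of { a, b, d, e, f }
  { f }  = ᶜ of { a, b, c, d, e }
  { b, e }  = ᶜ of { a, c, d, f }
  (now 14)
Iteration 4 (2 new):
  { a, c, d }  = { c } ∪ { a, d }
  { b, e, f }  = { b, e } ∪ { f }
  (now 16)
Iteration 5 adds nothing — fixpoint reached.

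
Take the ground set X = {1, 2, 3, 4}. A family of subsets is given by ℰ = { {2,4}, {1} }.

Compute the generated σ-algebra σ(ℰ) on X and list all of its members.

σ(ℰ) (8 sets): { {}, {1}, {3}, {1,3}, {2,4}, {1,2,4}, {2,3,4}, X }

Trace:
Initial family (4 sets): { {}, {1}, {2,4}, X }.
Step 1. New:
  {1,3}  = complement {2,4}
  {1,2,4}  = {2,4} ∪ {1}
  {2,3,4}  = complement {1}
  — 7 sets.
Step 2: 1 new —
  {3}  = complement {1,2,4}
  — 8 sets.
Step 3: stable.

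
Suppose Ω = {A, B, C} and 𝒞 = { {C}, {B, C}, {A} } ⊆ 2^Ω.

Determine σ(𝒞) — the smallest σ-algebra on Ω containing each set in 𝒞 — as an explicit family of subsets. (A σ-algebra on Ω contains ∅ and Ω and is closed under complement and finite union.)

Begin from { {}, {A}, {C}, {B, C}, Ω } (that is, 𝒞 plus ∅ and Ω).
Step 1: +2 →
  {A, B}  = ᶜ of {C}
  {A, C}  = {C} ∪ {A}
Step 2: +1 →
  {B}  = ᶜ of {A, C}
Step 3: stable.

σ(𝒞) = { {}, {A}, {B}, {C}, {A, B}, {A, C}, {B, C}, Ω }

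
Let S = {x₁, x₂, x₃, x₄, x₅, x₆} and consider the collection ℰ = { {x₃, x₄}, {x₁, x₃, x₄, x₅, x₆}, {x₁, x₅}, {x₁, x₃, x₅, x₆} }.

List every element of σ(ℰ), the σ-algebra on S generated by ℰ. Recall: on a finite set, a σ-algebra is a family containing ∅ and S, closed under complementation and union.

Start: ℰ ∪ {∅, S} = { ∅, {x₁, x₅}, {x₃, x₄}, {x₁, x₃, x₅, x₆}, {x₁, x₃, x₄, x₅, x₆}, S }.
Round 1: +5 →
  {x₂}  = complement {x₁, x₃, x₄, x₅, x₆}
  {x₂, x₄}  = complement {x₁, x₃, x₅, x₆}
  {x₁, x₂, x₅, x₆}  = complement {x₃, x₄}
  {x₁, x₃, x₄, x₅}  = {x₃, x₄} ∪ {x₁, x₅}
  {x₂, x₃, x₄, x₆}  = complement {x₁, x₅}
  |family| = 11
Round 2: +7 →
  {x₂, x₆}  = complement {x₁, x₃, x₄, x₅}
  {x₁, x₂, x₅}  = {x₂} ∪ {x₁, x₅}
  {x₂, x₃, x₄}  = {x₃, x₄} ∪ {x₂}
  {x₁, x₂, x₄, x₅}  = {x₁, x₅} ∪ {x₂, x₄}
  {x₁, x₂, x₃, x₄, x₅}  = {x₂} ∪ {x₁, x₃, x₄, x₅}
  {x₁, x₂, x₃, x₅, x₆}  = {x₁, x₃, x₅, x₆} ∪ {x₂}
  {x₁, x₂, x₄, x₅, x₆}  = {x₂, x₄} ∪ {x₁, x₂, x₅, x₆}
  |family| = 18
Round 3 (7 new):
  {x₃}  = complement {x₁, x₂, x₄, x₅, x₆}
  {x₄}  = complement {x₁, x₂, x₃, x₅, x₆}
  {x₆}  = complement {x₁, x₂, x₃, x₄, x₅}
  {x₃, x₆}  = complement {x₁, x₂, x₄, x₅}
  {x₁, x₅, x₆}  = complement {x₂, x₃, x₄}
  {x₂, x₄, x₆}  = {x₂, x₆} ∪ {x₂, x₄}
  {x₃, x₄, x₆}  = complement {x₁, x₂, x₅}
  |family| = 25
Round 4 (7 new):
  {x₂, x₃}  = {x₂} ∪ {x₃}
  {x₄, x₆}  = {x₆} ∪ {x₄}
  {x₁, x₃, x₅}  = complement {x₂, x₄, x₆}
  {x₁, x₄, x₅}  = {x₁, x₅} ∪ {x₄}
  {x₂, x₃, x₆}  = {x₂} ∪ {x₃, x₆}
  {x₁, x₂, x₃, x₅}  = {x₃} ∪ {x₁, x₂, x₅}
  {x₁, x₄, x₅, x₆}  = {x₁, x₅, x₆} ∪ {x₄}
  |family| = 32
Round 5: no new sets; the family is a σ-algebra.

Hence σ(ℰ) has 32 members: { ∅, {x₂}, {x₃}, {x₄}, {x₆}, {x₁, x₅}, {x₂, x₃}, {x₂, x₄}, {x₂, x₆}, {x₃, x₄}, {x₃, x₆}, {x₄, x₆}, {x₁, x₂, x₅}, {x₁, x₃, x₅}, {x₁, x₄, x₅}, {x₁, x₅, x₆}, {x₂, x₃, x₄}, {x₂, x₃, x₆}, {x₂, x₄, x₆}, {x₃, x₄, x₆}, {x₁, x₂, x₃, x₅}, {x₁, x₂, x₄, x₅}, {x₁, x₂, x₅, x₆}, {x₁, x₃, x₄, x₅}, {x₁, x₃, x₅, x₆}, {x₁, x₄, x₅, x₆}, {x₂, x₃, x₄, x₆}, {x₁, x₂, x₃, x₄, x₅}, {x₁, x₂, x₃, x₅, x₆}, {x₁, x₂, x₄, x₅, x₆}, {x₁, x₃, x₄, x₅, x₆}, S }.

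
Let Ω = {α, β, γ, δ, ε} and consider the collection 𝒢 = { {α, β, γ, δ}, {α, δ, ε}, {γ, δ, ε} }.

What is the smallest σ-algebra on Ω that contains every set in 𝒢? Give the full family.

Start: 𝒢 ∪ {∅, Ω} = { ∅, {α, δ, ε}, {γ, δ, ε}, {α, β, γ, δ}, Ω }.
Round 1 (4 new):
  {ε}  = Ω∖{α, β, γ, δ}
  {α, β}  = Ω∖{γ, δ, ε}
  {β, γ}  = Ω∖{α, δ, ε}
  {α, γ, δ, ε}  = {α, δ, ε} ∪ {γ, δ, ε}
  (now 9)
Round 2: +6 →
  {β}  = Ω∖{α, γ, δ, ε}
  {α, β, γ}  = {α, β} ∪ {β, γ}
  {α, β, ε}  = {α, β} ∪ {ε}
  {β, γ, ε}  = {ε} ∪ {β, γ}
  {α, β, δ, ε}  = {α, δ, ε} ∪ {α, β}
  {β, γ, δ, ε}  = {γ, δ, ε} ∪ {β, γ}
  (now 15)
Round 3: +7 →
  {α}  = Ω∖{β, γ, δ, ε}
  {γ}  = Ω∖{α, β, δ, ε}
  {α, δ}  = Ω∖{β, γ, ε}
  {β, ε}  = {β} ∪ {ε}
  {γ, δ}  = Ω∖{α, β, ε}
  {δ, ε}  = Ω∖{α, β, γ}
  {α, β, γ, ε}  = {α, β, ε} ∪ {β, γ, ε}
  (now 22)
Round 4. New:
  {δ}  = Ω∖{α, β, γ, ε}
  {α, γ}  = {γ} ∪ {α}
  {α, ε}  = {ε} ∪ {α}
  {γ, ε}  = {ε} ∪ {γ}
  {α, β, δ}  = {β} ∪ {α, δ}
  {α, γ, δ}  = Ω∖{β, ε}
  {β, γ, δ}  = {γ, δ} ∪ {β}
  {β, δ, ε}  = {β, ε} ∪ {δ, ε}
  (now 30)
Round 5: 2 new —
  {β, δ}  = {β} ∪ {δ}
  {α, γ, ε}  = {ε} ∪ {α, γ}
  (now 32)
After Round 6 the family is unchanged; done.

Hence σ(𝒢) has 32 members: { ∅, {α}, {β}, {γ}, {δ}, {ε}, {α, β}, {α, γ}, {α, δ}, {α, ε}, {β, γ}, {β, δ}, {β, ε}, {γ, δ}, {γ, ε}, {δ, ε}, {α, β, γ}, {α, β, δ}, {α, β, ε}, {α, γ, δ}, {α, γ, ε}, {α, δ, ε}, {β, γ, δ}, {β, γ, ε}, {β, δ, ε}, {γ, δ, ε}, {α, β, γ, δ}, {α, β, γ, ε}, {α, β, δ, ε}, {α, γ, δ, ε}, {β, γ, δ, ε}, Ω }.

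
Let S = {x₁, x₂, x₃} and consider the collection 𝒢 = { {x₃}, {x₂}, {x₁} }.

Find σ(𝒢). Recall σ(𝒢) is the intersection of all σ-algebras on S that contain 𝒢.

σ(𝒢) (8 sets): { ∅, {x₁}, {x₂}, {x₃}, {x₁,x₂}, {x₁,x₃}, {x₂,x₃}, S }

Check:
Initial family (5 sets): { ∅, {x₁}, {x₂}, {x₃}, S }.
Pass 1 (3 new):
  {x₁,x₂}  = ᶜ of {x₃}
  {x₁,x₃}  = ᶜ of {x₂}
  {x₂,x₃}  = ᶜ of {x₁}
  |family| = 8
Pass 2: no new sets; the family is a σ-algebra.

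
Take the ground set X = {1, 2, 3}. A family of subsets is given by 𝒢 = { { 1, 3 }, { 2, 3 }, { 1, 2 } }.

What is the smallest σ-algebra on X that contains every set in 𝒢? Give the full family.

Seed the family with 𝒢 together with ∅ and X: { {}, { 1, 2 }, { 1, 3 }, { 2, 3 }, X }.
Pass 1 (3 new):
  { 1 }  = X∖{ 2, 3 }
  { 2 }  = X∖{ 1, 3 }
  { 3 }  = X∖{ 1, 2 }
  — 8 sets.
Pass 2: stable.

Therefore σ(𝒢) = { {}, { 1 }, { 2 }, { 3 }, { 1, 2 }, { 1, 3 }, { 2, 3 }, X } (|σ(𝒢)| = 8).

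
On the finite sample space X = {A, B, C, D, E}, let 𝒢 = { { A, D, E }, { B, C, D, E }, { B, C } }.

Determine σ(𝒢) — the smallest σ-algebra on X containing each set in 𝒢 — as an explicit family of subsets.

σ(𝒢) = { {  }, { A }, { B, C }, { D, E }, { A, B, C }, { A, D, E }, { B, C, D, E }, X }

Trace:
Start: 𝒢 ∪ {∅, X} = { {  }, { B, C }, { A, D, E }, { B, C, D, E }, X }.
Round 1 adds 1:
  { A }  = X∖{ B, C, D, E }
  |family| = 6
Round 2: 1 new —
  { A, B, C }  = { B, C } ∪ { A }
  |family| = 7
Round 3 adds 1:
  { D, E }  = X∖{ A, B, C }
  |family| = 8
Round 4: already closed under ᶜ and ∪.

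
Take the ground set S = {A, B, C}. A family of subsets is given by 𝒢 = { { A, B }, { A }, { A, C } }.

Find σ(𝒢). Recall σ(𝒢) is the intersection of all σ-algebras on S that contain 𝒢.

Seed the family with 𝒢 together with ∅ and S: { ∅, { A }, { A, B }, { A, C }, S }.
Step 1 (3 new):
  { B }  = S∖{ A, C }
  { C }  = S∖{ A, B }
  { B, C }  = S∖{ A }
  |family| = 8
Step 2: closed — nothing new.

Hence σ(𝒢) has 8 members: { ∅, { A }, { B }, { C }, { A, B }, { A, C }, { B, C }, S }.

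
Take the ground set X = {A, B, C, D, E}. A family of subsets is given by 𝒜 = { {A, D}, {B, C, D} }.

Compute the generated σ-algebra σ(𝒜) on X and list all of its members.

σ(𝒜) = { {}, {A}, {D}, {E}, {A, D}, {A, E}, {B, C}, {D, E}, {A, B, C}, {A, D, E}, {B, C, D}, {B, C, E}, {A, B, C, D}, {A, B, C, E}, {B, C, D, E}, X }

Derivation:
Seed the family with 𝒜 together with ∅ and X: { {}, {A, D}, {B, C, D}, X }.
Round 1 (3 new):
  {A, E}  = {B, C, D}ᶜ
  {B, C, E}  = {A, D}ᶜ
  {A, B, C, D}  = {B, C, D} ∪ {A, D}
  — 7 sets.
Round 2 adds 4:
  {E}  = {A, B, C, D}ᶜ
  {A, D, E}  = {A, D} ∪ {A, E}
  {A, B, C, E}  = {B, C, E} ∪ {A, E}
  {B, C, D, E}  = {B, C, E} ∪ {B, C, D}
  — 11 sets.
Round 3: +3 →
  {A}  = {B, C, D, E}ᶜ
  {D}  = {A, B, C, E}ᶜ
  {B, C}  = {A, D, E}ᶜ
  — 14 sets.
Round 4: +2 →
  {D, E}  = {D} ∪ {E}
  {A, B, C}  = {B, C} ∪ {A}
  — 16 sets.
Round 5 adds nothing — fixpoint reached.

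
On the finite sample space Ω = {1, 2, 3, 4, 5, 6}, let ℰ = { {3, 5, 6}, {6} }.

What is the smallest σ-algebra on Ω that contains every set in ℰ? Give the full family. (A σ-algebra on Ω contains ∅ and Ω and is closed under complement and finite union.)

σ(ℰ) (8 sets): { {}, {6}, {3, 5}, {1, 2, 4}, {3, 5, 6}, {1, 2, 4, 6}, {1, 2, 3, 4, 5}, Ω }

Trace:
Start: ℰ ∪ {∅, Ω} = { {}, {6}, {3, 5, 6}, Ω }.
Round 1 (2 new):
  {1, 2, 4}  = ᶜ of {3, 5, 6}
  {1, 2, 3, 4, 5}  = ᶜ of {6}
  — 6 sets.
Round 2 adds 1:
  {1, 2, 4, 6}  = {1, 2, 4} ∪ {6}
  — 7 sets.
Round 3: 1 new —
  {3, 5}  = ᶜ of {1, 2, 4, 6}
  — 8 sets.
Round 4: already closed under ᶜ and ∪.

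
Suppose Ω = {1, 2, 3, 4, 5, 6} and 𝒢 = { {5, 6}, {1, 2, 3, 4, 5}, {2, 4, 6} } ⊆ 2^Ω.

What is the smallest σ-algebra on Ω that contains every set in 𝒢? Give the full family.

|σ(𝒢)| = 16.  σ(𝒢) = { ∅, {5}, {6}, {1, 3}, {2, 4}, {5, 6}, {1, 3, 5}, {1, 3, 6}, {2, 4, 5}, {2, 4, 6}, {1, 2, 3, 4}, {1, 3, 5, 6}, {2, 4, 5, 6}, {1, 2, 3, 4, 5}, {1, 2, 3, 4, 6}, Ω }

Trace:
Take S₀ = 𝒢 ∪ {∅, Ω} = { ∅, {5, 6}, {2, 4, 6}, {1, 2, 3, 4, 5}, Ω }.
Round 1 adds 4:
  {6}  = {1, 2, 3, 4, 5}ᶜ
  {1, 3, 5}  = {2, 4, 6}ᶜ
  {1, 2, 3, 4}  = {5, 6}ᶜ
  {2, 4, 5, 6}  = {2, 4, 6} ∪ {5, 6}
Round 2: 3 new —
  {1, 3}  = {2, 4, 5, 6}ᶜ
  {1, 3, 5, 6}  = {5, 6} ∪ {1, 3, 5}
  {1, 2, 3, 4, 6}  = {2, 4, 6} ∪ {1, 2, 3, 4}
Round 3: 3 new —
  {5}  = {1, 2, 3, 4, 6}ᶜ
  {2, 4}  = {1, 3, 5, 6}ᶜ
  {1, 3, 6}  = {1, 3} ∪ {6}
Round 4: +1 →
  {2, 4, 5}  = {1, 3, 6}ᶜ
Round 5: stable.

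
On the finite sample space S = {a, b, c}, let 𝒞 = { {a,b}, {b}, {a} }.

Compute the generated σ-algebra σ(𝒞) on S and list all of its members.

σ(𝒞) (8 sets): { {}, {a}, {b}, {c}, {a,b}, {a,c}, {b,c}, S }

Trace:
Take S₀ = 𝒞 ∪ {∅, S} = { {}, {a}, {b}, {a,b}, S }.
Iteration 1 adds 3:
  {c}  = S∖{a,b}
  {a,c}  = S∖{b}
  {b,c}  = S∖{a}
  [8 total]
Iteration 2: no new sets; the family is a σ-algebra.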